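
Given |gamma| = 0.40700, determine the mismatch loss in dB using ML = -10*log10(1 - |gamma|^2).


ML = -10 * log10(1 - 0.40700^2) = -10 * log10(0.834351) = 0.7865 dB

0.7865 dB


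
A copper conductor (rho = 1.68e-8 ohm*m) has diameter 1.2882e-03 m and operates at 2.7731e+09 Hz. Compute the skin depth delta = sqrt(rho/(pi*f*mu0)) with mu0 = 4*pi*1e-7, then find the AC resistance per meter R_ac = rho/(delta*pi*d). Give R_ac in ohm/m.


delta = sqrt(1.68e-8 / (pi * 2.7731e+09 * 4*pi*1e-7)) = 1.238774e-06 m
R_ac = 1.68e-8 / (1.238774e-06 * pi * 1.2882e-03) = 3.351 ohm/m

3.351 ohm/m


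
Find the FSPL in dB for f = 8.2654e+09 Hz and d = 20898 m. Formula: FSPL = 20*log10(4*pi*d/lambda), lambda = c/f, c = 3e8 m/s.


lambda = c / f = 3.0000e+08 / 8.2654e+09 = 0.03629588 m
FSPL = 20 * log10(4*pi*20898/0.03629588) = 137.2 dB

137.2 dB


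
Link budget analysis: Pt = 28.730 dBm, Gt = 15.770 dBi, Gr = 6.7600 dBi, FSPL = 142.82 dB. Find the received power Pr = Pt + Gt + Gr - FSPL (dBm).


Pr = 28.730 + 15.770 + 6.7600 - 142.82 = -91.56 dBm

-91.56 dBm


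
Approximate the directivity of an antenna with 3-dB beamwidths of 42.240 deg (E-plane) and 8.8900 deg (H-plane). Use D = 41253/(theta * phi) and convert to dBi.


D_linear = 41253 / (42.240 * 8.8900) = 109.8575
D_dBi = 10 * log10(109.8575) = 20.41 dBi

20.41 dBi


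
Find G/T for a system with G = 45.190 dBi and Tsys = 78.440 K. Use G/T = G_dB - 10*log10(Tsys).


G/T = 45.190 - 10*log10(78.440) = 45.190 - 18.94538 = 26.24 dB/K

26.24 dB/K


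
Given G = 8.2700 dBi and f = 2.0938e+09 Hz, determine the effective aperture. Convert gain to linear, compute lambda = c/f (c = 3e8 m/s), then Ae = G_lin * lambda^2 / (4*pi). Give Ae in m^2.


lambda = c / f = 3.0000e+08 / 2.0938e+09 = 0.1432802 m
G_linear = 10^(8.2700/10) = 6.714289
Ae = G_linear * lambda^2 / (4*pi) = 6.714289 * 0.1432802^2 / (4*pi) = 0.01097 m^2

0.01097 m^2


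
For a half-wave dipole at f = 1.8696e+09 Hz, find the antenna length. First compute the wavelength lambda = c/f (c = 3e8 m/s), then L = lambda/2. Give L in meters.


lambda = c / f = 3.0000e+08 / 1.8696e+09 = 0.1604621 m
L = lambda / 2 = 0.1604621 / 2 = 0.08023 m

0.08023 m


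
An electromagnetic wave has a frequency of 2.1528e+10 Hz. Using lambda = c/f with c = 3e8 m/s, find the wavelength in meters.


lambda = c / f = 3.0000e+08 / 2.1528e+10 = 0.01394 m

0.01394 m


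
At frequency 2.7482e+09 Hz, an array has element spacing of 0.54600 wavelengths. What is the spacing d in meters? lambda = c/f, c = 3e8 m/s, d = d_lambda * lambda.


lambda = c / f = 3.0000e+08 / 2.7482e+09 = 0.1091624 m
d = 0.54600 * 0.1091624 = 0.05960 m

0.05960 m


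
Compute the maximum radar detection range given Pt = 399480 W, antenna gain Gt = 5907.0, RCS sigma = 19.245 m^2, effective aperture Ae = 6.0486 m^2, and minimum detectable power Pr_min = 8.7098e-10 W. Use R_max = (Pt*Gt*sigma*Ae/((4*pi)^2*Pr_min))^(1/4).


R^4 = 399480*5907.0*19.245*6.0486 / ((4*pi)^2 * 8.7098e-10) = 1.997133e+18
R_max = 1.997133e+18^0.25 = 37593 m

37593 m


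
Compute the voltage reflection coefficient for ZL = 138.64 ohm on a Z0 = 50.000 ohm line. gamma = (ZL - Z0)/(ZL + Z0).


gamma = (138.64 - 50.000) / (138.64 + 50.000) = 0.4699

0.4699


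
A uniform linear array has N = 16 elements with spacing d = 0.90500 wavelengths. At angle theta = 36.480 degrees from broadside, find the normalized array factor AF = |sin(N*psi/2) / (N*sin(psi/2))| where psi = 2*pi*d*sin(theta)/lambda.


psi = 2*pi*0.90500*sin(36.480 deg) = 3.380735 rad
AF = |sin(16*3.380735/2) / (16*sin(3.380735/2))| = 0.05930

0.05930


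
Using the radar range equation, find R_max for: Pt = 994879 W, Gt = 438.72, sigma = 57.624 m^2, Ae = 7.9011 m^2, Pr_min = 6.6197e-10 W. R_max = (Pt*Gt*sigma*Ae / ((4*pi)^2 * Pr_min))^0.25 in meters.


R^4 = 994879*438.72*57.624*7.9011 / ((4*pi)^2 * 6.6197e-10) = 1.901037e+18
R_max = 1.901037e+18^0.25 = 37132 m

37132 m


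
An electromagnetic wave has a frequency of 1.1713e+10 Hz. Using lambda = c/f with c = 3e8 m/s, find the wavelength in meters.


lambda = c / f = 3.0000e+08 / 1.1713e+10 = 0.02561 m

0.02561 m


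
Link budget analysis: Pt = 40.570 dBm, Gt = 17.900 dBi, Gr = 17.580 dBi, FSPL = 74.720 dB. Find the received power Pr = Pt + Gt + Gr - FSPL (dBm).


Pr = 40.570 + 17.900 + 17.580 - 74.720 = 1.33 dBm

1.33 dBm


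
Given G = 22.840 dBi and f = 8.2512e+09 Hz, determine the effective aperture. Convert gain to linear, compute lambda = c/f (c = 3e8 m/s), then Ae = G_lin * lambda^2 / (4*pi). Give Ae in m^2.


lambda = c / f = 3.0000e+08 / 8.2512e+09 = 0.03635835 m
G_linear = 10^(22.840/10) = 192.3092
Ae = G_linear * lambda^2 / (4*pi) = 192.3092 * 0.03635835^2 / (4*pi) = 0.02023 m^2

0.02023 m^2


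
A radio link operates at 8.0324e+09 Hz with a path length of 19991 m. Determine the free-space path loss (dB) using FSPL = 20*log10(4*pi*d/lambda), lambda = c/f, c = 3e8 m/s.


lambda = c / f = 3.0000e+08 / 8.0324e+09 = 0.03734874 m
FSPL = 20 * log10(4*pi*19991/0.03734874) = 136.6 dB

136.6 dB


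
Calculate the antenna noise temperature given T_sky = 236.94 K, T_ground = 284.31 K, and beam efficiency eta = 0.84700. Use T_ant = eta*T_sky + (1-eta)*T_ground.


T_ant = 0.84700 * 236.94 + (1 - 0.84700) * 284.31 = 244.2 K

244.2 K


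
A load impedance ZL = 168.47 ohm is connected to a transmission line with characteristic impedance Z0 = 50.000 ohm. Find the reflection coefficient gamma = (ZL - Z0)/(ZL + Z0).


gamma = (168.47 - 50.000) / (168.47 + 50.000) = 0.5423

0.5423


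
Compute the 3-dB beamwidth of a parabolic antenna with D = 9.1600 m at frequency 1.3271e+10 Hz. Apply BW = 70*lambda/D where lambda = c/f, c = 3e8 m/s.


lambda = c / f = 3.0000e+08 / 1.3271e+10 = 0.02260568 m
BW = 70 * 0.02260568 / 9.1600 = 0.1728 deg

0.1728 deg


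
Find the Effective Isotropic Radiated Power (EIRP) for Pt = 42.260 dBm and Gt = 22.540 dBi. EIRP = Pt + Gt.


EIRP = Pt + Gt = 42.260 + 22.540 = 64.80 dBm

64.80 dBm


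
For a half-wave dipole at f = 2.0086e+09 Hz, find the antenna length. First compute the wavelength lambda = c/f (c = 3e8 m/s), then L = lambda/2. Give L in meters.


lambda = c / f = 3.0000e+08 / 2.0086e+09 = 0.1493578 m
L = lambda / 2 = 0.1493578 / 2 = 0.07468 m

0.07468 m


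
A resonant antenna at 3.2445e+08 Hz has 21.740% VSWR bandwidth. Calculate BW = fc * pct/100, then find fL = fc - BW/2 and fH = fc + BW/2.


BW = 3.2445e+08 * 21.740/100 = 7.053543e+07 Hz
fL = 3.2445e+08 - 7.053543e+07/2 = 2.892e+08 Hz
fH = 3.2445e+08 + 7.053543e+07/2 = 3.597e+08 Hz

BW=7.054e+07 Hz, fL=2.892e+08 Hz, fH=3.597e+08 Hz


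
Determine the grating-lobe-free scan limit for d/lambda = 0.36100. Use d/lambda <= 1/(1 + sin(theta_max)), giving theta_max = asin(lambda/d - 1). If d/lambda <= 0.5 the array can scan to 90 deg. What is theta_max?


lambda/d - 1 = 1/0.36100 - 1 = 1.770083 >= 1
d/lambda <= 0.5, so the array can scan to endfire without grating lobes: theta_max = 90 deg

90 deg


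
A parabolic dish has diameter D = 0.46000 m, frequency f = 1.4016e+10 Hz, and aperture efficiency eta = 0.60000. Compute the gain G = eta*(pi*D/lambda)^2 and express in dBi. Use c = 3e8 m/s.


lambda = c / f = 3.0000e+08 / 1.4016e+10 = 0.02140411 m
G_linear = 0.60000 * (pi * 0.46000 / 0.02140411)^2 = 2735.094
G_dBi = 10 * log10(2735.094) = 34.37 dBi

34.37 dBi


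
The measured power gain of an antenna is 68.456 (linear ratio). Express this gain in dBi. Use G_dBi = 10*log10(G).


G_dBi = 10 * log10(68.456) = 18.35 dBi

18.35 dBi


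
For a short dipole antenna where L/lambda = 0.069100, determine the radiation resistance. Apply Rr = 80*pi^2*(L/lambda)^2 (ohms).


Rr = 80 * pi^2 * (0.069100)^2 = 80 * 9.869604 * 4.774810e-03 = 3.770 ohm

3.770 ohm


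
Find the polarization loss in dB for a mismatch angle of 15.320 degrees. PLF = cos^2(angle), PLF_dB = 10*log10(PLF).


PLF_linear = cos^2(15.320 deg) = 0.9301932
PLF_dB = 10 * log10(0.9301932) = -0.3143 dB

-0.3143 dB


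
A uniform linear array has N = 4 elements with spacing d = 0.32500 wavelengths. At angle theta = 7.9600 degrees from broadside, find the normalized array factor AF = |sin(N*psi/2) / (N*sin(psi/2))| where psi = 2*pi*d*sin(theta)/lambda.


psi = 2*pi*0.32500*sin(7.9600 deg) = 0.2827846 rad
AF = |sin(4*0.2827846/2) / (4*sin(0.2827846/2))| = 0.9507

0.9507


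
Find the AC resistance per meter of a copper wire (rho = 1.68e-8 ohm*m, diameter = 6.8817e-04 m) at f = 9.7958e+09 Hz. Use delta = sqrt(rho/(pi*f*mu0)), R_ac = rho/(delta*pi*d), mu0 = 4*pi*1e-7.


delta = sqrt(1.68e-8 / (pi * 9.7958e+09 * 4*pi*1e-7)) = 6.591053e-07 m
R_ac = 1.68e-8 / (6.591053e-07 * pi * 6.8817e-04) = 11.79 ohm/m

11.79 ohm/m


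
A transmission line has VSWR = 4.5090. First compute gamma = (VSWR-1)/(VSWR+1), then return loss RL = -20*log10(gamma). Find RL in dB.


gamma = (4.5090 - 1) / (4.5090 + 1) = 0.6369577
RL = -20 * log10(0.6369577) = 3.918 dB

3.918 dB


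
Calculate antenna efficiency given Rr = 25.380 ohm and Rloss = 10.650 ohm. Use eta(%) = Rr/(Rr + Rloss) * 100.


eta = 25.380 / (25.380 + 10.650) * 100 = 70.44%

70.44%


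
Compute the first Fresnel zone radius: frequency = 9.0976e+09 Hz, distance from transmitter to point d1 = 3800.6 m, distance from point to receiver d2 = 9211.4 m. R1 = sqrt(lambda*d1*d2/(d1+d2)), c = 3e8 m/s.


lambda = c / f = 3.0000e+08 / 9.0976e+09 = 0.03297573 m
R1 = sqrt(0.03297573 * 3800.6 * 9211.4 / (3800.6 + 9211.4)) = 9.419 m

9.419 m


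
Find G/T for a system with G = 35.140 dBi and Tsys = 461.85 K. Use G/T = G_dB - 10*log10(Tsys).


G/T = 35.140 - 10*log10(461.85) = 35.140 - 26.64501 = 8.495 dB/K

8.495 dB/K


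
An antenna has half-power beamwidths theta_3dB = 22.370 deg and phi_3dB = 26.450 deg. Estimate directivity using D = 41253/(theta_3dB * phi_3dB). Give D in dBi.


D_linear = 41253 / (22.370 * 26.450) = 69.72104
D_dBi = 10 * log10(69.72104) = 18.43 dBi

18.43 dBi


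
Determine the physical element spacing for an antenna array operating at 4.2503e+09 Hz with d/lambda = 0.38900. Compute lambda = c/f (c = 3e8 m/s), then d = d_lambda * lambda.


lambda = c / f = 3.0000e+08 / 4.2503e+09 = 0.07058325 m
d = 0.38900 * 0.07058325 = 0.02746 m

0.02746 m


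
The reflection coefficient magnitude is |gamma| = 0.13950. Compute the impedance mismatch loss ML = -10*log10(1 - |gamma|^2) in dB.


ML = -10 * log10(1 - 0.13950^2) = -10 * log10(0.98053975) = 0.08535 dB

0.08535 dB


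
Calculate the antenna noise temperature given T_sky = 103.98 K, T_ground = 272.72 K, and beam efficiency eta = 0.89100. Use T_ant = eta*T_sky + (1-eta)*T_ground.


T_ant = 0.89100 * 103.98 + (1 - 0.89100) * 272.72 = 122.4 K

122.4 K


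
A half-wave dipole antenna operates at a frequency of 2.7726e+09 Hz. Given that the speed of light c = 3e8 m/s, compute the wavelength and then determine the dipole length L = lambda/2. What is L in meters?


lambda = c / f = 3.0000e+08 / 2.7726e+09 = 0.1082017 m
L = lambda / 2 = 0.1082017 / 2 = 0.05410 m

0.05410 m


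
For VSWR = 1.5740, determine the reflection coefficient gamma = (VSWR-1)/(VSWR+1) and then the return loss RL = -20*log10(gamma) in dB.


gamma = (1.5740 - 1) / (1.5740 + 1) = 0.2229992
RL = -20 * log10(0.2229992) = 13.03 dB

13.03 dB


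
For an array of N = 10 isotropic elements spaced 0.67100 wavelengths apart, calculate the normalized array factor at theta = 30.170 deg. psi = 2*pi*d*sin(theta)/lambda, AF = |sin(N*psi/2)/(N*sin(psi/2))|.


psi = 2*pi*0.67100*sin(30.170 deg) = 2.118833 rad
AF = |sin(10*2.118833/2) / (10*sin(2.118833/2))| = 0.1056

0.1056


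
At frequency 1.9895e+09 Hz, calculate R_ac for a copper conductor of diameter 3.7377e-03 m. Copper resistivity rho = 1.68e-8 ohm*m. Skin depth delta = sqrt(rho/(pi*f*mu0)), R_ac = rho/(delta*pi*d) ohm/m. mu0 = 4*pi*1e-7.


delta = sqrt(1.68e-8 / (pi * 1.9895e+09 * 4*pi*1e-7)) = 1.462523e-06 m
R_ac = 1.68e-8 / (1.462523e-06 * pi * 3.7377e-03) = 0.9783 ohm/m

0.9783 ohm/m


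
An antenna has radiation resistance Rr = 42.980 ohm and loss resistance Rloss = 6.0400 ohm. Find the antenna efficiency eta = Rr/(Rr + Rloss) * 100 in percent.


eta = 42.980 / (42.980 + 6.0400) * 100 = 87.68%

87.68%


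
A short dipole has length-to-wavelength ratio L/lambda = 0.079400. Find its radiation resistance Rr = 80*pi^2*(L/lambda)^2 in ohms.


Rr = 80 * pi^2 * (0.079400)^2 = 80 * 9.869604 * 6.304360e-03 = 4.978 ohm

4.978 ohm


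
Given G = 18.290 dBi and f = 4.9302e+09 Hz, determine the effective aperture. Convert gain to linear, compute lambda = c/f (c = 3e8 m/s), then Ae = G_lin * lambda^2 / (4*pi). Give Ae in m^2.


lambda = c / f = 3.0000e+08 / 4.9302e+09 = 0.06084946 m
G_linear = 10^(18.290/10) = 67.45280
Ae = G_linear * lambda^2 / (4*pi) = 67.45280 * 0.06084946^2 / (4*pi) = 0.01987 m^2

0.01987 m^2


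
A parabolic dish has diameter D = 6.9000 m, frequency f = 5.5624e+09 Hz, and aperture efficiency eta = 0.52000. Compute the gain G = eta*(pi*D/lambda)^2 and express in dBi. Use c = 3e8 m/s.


lambda = c / f = 3.0000e+08 / 5.5624e+09 = 0.05393355 m
G_linear = 0.52000 * (pi * 6.9000 / 0.05393355)^2 = 84000.77
G_dBi = 10 * log10(84000.77) = 49.24 dBi

49.24 dBi


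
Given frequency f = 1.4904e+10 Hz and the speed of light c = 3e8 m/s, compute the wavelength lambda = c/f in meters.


lambda = c / f = 3.0000e+08 / 1.4904e+10 = 0.02013 m

0.02013 m


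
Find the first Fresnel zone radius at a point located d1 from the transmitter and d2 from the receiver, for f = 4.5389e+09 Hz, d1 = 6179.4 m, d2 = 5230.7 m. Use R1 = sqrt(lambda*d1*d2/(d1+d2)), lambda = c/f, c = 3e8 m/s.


lambda = c / f = 3.0000e+08 / 4.5389e+09 = 0.06609531 m
R1 = sqrt(0.06609531 * 6179.4 * 5230.7 / (6179.4 + 5230.7)) = 13.68 m

13.68 m


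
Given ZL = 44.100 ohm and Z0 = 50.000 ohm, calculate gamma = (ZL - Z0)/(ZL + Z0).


gamma = (44.100 - 50.000) / (44.100 + 50.000) = -0.06270

-0.06270


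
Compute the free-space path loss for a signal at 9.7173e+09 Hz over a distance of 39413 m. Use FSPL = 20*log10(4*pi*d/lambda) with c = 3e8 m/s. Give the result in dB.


lambda = c / f = 3.0000e+08 / 9.7173e+09 = 0.03087277 m
FSPL = 20 * log10(4*pi*39413/0.03087277) = 144.1 dB

144.1 dB


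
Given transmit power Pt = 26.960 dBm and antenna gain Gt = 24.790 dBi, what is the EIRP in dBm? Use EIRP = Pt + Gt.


EIRP = Pt + Gt = 26.960 + 24.790 = 51.75 dBm

51.75 dBm


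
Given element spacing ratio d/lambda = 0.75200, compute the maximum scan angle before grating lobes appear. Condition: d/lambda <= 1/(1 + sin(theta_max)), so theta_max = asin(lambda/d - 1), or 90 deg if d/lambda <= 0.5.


lambda/d - 1 = 1/0.75200 - 1 = 0.3297872
theta_max = asin(0.3297872) = 19.26 deg

19.26 deg


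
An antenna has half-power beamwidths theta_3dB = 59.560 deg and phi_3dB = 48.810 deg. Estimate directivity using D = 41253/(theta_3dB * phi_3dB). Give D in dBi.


D_linear = 41253 / (59.560 * 48.810) = 14.19032
D_dBi = 10 * log10(14.19032) = 11.52 dBi

11.52 dBi


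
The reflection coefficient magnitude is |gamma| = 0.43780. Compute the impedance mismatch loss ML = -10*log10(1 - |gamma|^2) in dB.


ML = -10 * log10(1 - 0.43780^2) = -10 * log10(0.80833116) = 0.9241 dB

0.9241 dB


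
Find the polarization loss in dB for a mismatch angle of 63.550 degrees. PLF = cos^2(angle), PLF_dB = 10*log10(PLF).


PLF_linear = cos^2(63.550 deg) = 0.1983960
PLF_dB = 10 * log10(0.1983960) = -7.025 dB

-7.025 dB


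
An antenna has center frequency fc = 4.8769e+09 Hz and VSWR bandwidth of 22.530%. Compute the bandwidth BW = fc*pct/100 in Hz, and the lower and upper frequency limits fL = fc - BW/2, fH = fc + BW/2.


BW = 4.8769e+09 * 22.530/100 = 1.098766e+09 Hz
fL = 4.8769e+09 - 1.098766e+09/2 = 4.328e+09 Hz
fH = 4.8769e+09 + 1.098766e+09/2 = 5.426e+09 Hz

BW=1.099e+09 Hz, fL=4.328e+09 Hz, fH=5.426e+09 Hz


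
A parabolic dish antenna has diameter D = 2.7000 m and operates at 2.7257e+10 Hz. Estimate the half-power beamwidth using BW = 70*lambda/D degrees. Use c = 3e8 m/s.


lambda = c / f = 3.0000e+08 / 2.7257e+10 = 0.01100635 m
BW = 70 * 0.01100635 / 2.7000 = 0.2853 deg

0.2853 deg


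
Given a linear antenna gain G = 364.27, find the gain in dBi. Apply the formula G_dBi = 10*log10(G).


G_dBi = 10 * log10(364.27) = 25.61 dBi

25.61 dBi


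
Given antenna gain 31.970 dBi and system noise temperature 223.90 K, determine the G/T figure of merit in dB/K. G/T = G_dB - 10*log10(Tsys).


G/T = 31.970 - 10*log10(223.90) = 31.970 - 23.50054 = 8.469 dB/K

8.469 dB/K


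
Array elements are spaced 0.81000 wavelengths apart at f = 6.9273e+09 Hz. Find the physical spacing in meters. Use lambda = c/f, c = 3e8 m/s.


lambda = c / f = 3.0000e+08 / 6.9273e+09 = 0.04330692 m
d = 0.81000 * 0.04330692 = 0.03508 m

0.03508 m


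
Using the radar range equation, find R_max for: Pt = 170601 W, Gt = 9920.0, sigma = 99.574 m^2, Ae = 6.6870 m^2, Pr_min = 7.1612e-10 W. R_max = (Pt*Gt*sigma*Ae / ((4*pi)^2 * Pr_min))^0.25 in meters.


R^4 = 170601*9920.0*99.574*6.6870 / ((4*pi)^2 * 7.1612e-10) = 9.964717e+18
R_max = 9.964717e+18^0.25 = 56184 m

56184 m


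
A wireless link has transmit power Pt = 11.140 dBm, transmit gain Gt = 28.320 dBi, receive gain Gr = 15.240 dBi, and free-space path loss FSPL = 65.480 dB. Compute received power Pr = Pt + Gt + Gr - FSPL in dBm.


Pr = 11.140 + 28.320 + 15.240 - 65.480 = -10.78 dBm

-10.78 dBm


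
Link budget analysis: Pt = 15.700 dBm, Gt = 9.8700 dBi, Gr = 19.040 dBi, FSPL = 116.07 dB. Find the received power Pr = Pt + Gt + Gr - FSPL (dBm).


Pr = 15.700 + 9.8700 + 19.040 - 116.07 = -71.46 dBm

-71.46 dBm


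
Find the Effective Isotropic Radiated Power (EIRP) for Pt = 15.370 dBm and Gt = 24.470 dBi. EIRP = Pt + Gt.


EIRP = Pt + Gt = 15.370 + 24.470 = 39.84 dBm

39.84 dBm


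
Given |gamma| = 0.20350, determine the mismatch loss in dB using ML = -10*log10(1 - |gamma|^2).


ML = -10 * log10(1 - 0.20350^2) = -10 * log10(0.95858775) = 0.1837 dB

0.1837 dB


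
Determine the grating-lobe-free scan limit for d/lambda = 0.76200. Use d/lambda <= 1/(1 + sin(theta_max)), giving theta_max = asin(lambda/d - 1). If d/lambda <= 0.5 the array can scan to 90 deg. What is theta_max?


lambda/d - 1 = 1/0.76200 - 1 = 0.3123360
theta_max = asin(0.3123360) = 18.20 deg

18.20 deg


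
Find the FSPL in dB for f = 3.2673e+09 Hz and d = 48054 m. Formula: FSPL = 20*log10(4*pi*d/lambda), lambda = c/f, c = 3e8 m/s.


lambda = c / f = 3.0000e+08 / 3.2673e+09 = 0.09181893 m
FSPL = 20 * log10(4*pi*48054/0.09181893) = 136.4 dB

136.4 dB


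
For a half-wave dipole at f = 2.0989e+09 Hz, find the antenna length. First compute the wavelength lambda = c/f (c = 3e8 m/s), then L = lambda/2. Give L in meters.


lambda = c / f = 3.0000e+08 / 2.0989e+09 = 0.1429320 m
L = lambda / 2 = 0.1429320 / 2 = 0.07147 m

0.07147 m


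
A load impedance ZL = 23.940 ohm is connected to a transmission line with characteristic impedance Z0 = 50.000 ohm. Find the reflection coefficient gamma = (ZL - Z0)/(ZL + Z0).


gamma = (23.940 - 50.000) / (23.940 + 50.000) = -0.3524

-0.3524


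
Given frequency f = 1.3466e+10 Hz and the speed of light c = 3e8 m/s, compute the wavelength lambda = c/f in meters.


lambda = c / f = 3.0000e+08 / 1.3466e+10 = 0.02228 m

0.02228 m


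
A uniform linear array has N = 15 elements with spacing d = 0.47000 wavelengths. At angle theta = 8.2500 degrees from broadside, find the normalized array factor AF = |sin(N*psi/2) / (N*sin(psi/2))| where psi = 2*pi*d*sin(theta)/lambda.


psi = 2*pi*0.47000*sin(8.2500 deg) = 0.4237476 rad
AF = |sin(15*0.4237476/2) / (15*sin(0.4237476/2))| = 0.01157

0.01157


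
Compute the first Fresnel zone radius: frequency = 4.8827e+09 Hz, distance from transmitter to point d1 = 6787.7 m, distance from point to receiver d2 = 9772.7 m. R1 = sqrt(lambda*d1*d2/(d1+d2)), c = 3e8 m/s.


lambda = c / f = 3.0000e+08 / 4.8827e+09 = 0.06144142 m
R1 = sqrt(0.06144142 * 6787.7 * 9772.7 / (6787.7 + 9772.7)) = 15.69 m

15.69 m


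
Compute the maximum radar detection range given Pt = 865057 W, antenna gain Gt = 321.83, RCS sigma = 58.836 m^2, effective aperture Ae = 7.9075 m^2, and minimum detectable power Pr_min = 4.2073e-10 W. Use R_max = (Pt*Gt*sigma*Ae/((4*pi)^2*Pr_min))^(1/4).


R^4 = 865057*321.83*58.836*7.9075 / ((4*pi)^2 * 4.2073e-10) = 1.949532e+18
R_max = 1.949532e+18^0.25 = 37367 m

37367 m


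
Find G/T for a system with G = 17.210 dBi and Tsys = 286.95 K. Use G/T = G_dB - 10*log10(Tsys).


G/T = 17.210 - 10*log10(286.95) = 17.210 - 24.57806 = -7.368 dB/K

-7.368 dB/K


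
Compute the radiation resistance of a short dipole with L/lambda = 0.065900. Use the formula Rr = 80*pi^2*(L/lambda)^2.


Rr = 80 * pi^2 * (0.065900)^2 = 80 * 9.869604 * 4.342810e-03 = 3.429 ohm

3.429 ohm


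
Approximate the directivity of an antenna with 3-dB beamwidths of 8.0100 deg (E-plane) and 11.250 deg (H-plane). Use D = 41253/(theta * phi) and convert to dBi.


D_linear = 41253 / (8.0100 * 11.250) = 457.7944
D_dBi = 10 * log10(457.7944) = 26.61 dBi

26.61 dBi


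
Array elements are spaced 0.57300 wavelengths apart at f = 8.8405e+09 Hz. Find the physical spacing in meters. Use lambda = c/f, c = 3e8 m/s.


lambda = c / f = 3.0000e+08 / 8.8405e+09 = 0.03393473 m
d = 0.57300 * 0.03393473 = 0.01944 m

0.01944 m


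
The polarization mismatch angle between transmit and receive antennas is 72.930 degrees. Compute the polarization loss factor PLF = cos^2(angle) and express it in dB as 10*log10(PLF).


PLF_linear = cos^2(72.930 deg) = 0.08616563
PLF_dB = 10 * log10(0.08616563) = -10.65 dB

-10.65 dB


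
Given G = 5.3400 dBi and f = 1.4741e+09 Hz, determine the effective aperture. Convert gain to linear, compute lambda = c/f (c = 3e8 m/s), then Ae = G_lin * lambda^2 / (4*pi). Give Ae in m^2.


lambda = c / f = 3.0000e+08 / 1.4741e+09 = 0.2035140 m
G_linear = 10^(5.3400/10) = 3.419794
Ae = G_linear * lambda^2 / (4*pi) = 3.419794 * 0.2035140^2 / (4*pi) = 0.01127 m^2

0.01127 m^2


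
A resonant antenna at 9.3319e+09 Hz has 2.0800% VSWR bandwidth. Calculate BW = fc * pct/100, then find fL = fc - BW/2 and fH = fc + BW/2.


BW = 9.3319e+09 * 2.0800/100 = 1.941035e+08 Hz
fL = 9.3319e+09 - 1.941035e+08/2 = 9.235e+09 Hz
fH = 9.3319e+09 + 1.941035e+08/2 = 9.429e+09 Hz

BW=1.941e+08 Hz, fL=9.235e+09 Hz, fH=9.429e+09 Hz


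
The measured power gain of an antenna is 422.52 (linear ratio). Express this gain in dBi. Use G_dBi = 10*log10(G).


G_dBi = 10 * log10(422.52) = 26.26 dBi

26.26 dBi


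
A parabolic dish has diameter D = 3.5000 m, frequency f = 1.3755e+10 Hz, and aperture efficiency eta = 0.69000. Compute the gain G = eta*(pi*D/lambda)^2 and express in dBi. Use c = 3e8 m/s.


lambda = c / f = 3.0000e+08 / 1.3755e+10 = 0.02181025 m
G_linear = 0.69000 * (pi * 3.5000 / 0.02181025)^2 = 175373.4
G_dBi = 10 * log10(175373.4) = 52.44 dBi

52.44 dBi


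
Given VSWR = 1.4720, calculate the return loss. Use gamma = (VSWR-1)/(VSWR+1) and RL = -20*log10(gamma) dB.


gamma = (1.4720 - 1) / (1.4720 + 1) = 0.1909385
RL = -20 * log10(0.1909385) = 14.38 dB

14.38 dB


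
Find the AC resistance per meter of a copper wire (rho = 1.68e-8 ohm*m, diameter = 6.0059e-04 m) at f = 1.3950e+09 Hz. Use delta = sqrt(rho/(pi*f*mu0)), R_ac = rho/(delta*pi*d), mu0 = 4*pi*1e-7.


delta = sqrt(1.68e-8 / (pi * 1.3950e+09 * 4*pi*1e-7)) = 1.746577e-06 m
R_ac = 1.68e-8 / (1.746577e-06 * pi * 6.0059e-04) = 5.098 ohm/m

5.098 ohm/m


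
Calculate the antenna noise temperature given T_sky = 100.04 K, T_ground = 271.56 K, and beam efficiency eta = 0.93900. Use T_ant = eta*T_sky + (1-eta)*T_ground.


T_ant = 0.93900 * 100.04 + (1 - 0.93900) * 271.56 = 110.5 K

110.5 K


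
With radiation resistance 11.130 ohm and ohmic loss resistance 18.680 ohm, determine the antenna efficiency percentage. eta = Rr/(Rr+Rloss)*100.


eta = 11.130 / (11.130 + 18.680) * 100 = 37.34%

37.34%


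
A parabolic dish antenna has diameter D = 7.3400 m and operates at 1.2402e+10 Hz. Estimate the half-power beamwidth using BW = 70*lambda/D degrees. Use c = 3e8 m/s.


lambda = c / f = 3.0000e+08 / 1.2402e+10 = 0.02418965 m
BW = 70 * 0.02418965 / 7.3400 = 0.2307 deg

0.2307 deg


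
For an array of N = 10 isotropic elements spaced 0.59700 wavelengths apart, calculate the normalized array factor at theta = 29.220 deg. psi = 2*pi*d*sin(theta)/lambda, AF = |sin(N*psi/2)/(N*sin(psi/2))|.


psi = 2*pi*0.59700*sin(29.220 deg) = 1.831135 rad
AF = |sin(10*1.831135/2) / (10*sin(1.831135/2))| = 0.03353

0.03353


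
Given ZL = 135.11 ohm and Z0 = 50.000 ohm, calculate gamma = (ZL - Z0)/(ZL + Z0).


gamma = (135.11 - 50.000) / (135.11 + 50.000) = 0.4598

0.4598


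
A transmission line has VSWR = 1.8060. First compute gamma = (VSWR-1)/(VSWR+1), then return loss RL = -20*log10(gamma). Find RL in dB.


gamma = (1.8060 - 1) / (1.8060 + 1) = 0.2872416
RL = -20 * log10(0.2872416) = 10.84 dB

10.84 dB


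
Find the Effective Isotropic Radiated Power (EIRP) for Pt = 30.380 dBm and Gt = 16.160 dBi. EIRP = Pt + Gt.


EIRP = Pt + Gt = 30.380 + 16.160 = 46.54 dBm

46.54 dBm


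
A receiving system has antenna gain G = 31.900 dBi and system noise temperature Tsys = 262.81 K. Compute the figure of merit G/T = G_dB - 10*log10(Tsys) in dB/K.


G/T = 31.900 - 10*log10(262.81) = 31.900 - 24.19642 = 7.704 dB/K

7.704 dB/K


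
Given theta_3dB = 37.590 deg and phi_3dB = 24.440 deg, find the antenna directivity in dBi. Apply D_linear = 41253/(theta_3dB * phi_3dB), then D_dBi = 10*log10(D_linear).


D_linear = 41253 / (37.590 * 24.440) = 44.90369
D_dBi = 10 * log10(44.90369) = 16.52 dBi

16.52 dBi


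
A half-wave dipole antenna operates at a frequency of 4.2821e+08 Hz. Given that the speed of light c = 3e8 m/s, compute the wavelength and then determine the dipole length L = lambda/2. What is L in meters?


lambda = c / f = 3.0000e+08 / 4.2821e+08 = 0.7005908 m
L = lambda / 2 = 0.7005908 / 2 = 0.3503 m

0.3503 m


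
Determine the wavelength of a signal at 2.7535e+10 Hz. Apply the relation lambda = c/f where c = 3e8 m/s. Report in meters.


lambda = c / f = 3.0000e+08 / 2.7535e+10 = 0.01090 m

0.01090 m


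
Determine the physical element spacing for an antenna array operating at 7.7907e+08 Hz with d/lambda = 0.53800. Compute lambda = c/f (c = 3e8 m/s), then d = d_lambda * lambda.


lambda = c / f = 3.0000e+08 / 7.7907e+08 = 0.3850745 m
d = 0.53800 * 0.3850745 = 0.2072 m

0.2072 m


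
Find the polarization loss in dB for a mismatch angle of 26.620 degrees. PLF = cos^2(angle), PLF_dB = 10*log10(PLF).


PLF_linear = cos^2(26.620 deg) = 0.7992322
PLF_dB = 10 * log10(0.7992322) = -0.9733 dB

-0.9733 dB


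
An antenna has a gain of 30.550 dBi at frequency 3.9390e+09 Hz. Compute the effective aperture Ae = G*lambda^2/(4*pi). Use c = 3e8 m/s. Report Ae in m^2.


lambda = c / f = 3.0000e+08 / 3.9390e+09 = 0.07616146 m
G_linear = 10^(30.550/10) = 1135.011
Ae = G_linear * lambda^2 / (4*pi) = 1135.011 * 0.07616146^2 / (4*pi) = 0.5239 m^2

0.5239 m^2


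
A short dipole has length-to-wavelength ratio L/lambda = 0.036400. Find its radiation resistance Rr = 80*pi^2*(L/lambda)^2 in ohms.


Rr = 80 * pi^2 * (0.036400)^2 = 80 * 9.869604 * 1.324960e-03 = 1.046 ohm

1.046 ohm


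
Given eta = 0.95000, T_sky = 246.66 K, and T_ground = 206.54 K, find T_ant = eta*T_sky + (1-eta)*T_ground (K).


T_ant = 0.95000 * 246.66 + (1 - 0.95000) * 206.54 = 244.7 K

244.7 K


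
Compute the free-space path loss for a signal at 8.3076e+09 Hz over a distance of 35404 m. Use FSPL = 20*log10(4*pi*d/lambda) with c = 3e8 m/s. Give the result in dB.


lambda = c / f = 3.0000e+08 / 8.3076e+09 = 0.03611151 m
FSPL = 20 * log10(4*pi*35404/0.03611151) = 141.8 dB

141.8 dB


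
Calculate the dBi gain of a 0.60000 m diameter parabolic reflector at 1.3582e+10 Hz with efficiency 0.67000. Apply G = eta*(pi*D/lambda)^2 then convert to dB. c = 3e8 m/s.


lambda = c / f = 3.0000e+08 / 1.3582e+10 = 0.02208806 m
G_linear = 0.67000 * (pi * 0.60000 / 0.02208806)^2 = 4879.349
G_dBi = 10 * log10(4879.349) = 36.88 dBi

36.88 dBi


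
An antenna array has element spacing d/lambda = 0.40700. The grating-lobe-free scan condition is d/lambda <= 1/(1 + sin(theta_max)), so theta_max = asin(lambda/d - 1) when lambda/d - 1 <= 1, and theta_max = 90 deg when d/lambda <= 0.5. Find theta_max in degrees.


lambda/d - 1 = 1/0.40700 - 1 = 1.457002 >= 1
d/lambda <= 0.5, so the array can scan to endfire without grating lobes: theta_max = 90 deg

90 deg


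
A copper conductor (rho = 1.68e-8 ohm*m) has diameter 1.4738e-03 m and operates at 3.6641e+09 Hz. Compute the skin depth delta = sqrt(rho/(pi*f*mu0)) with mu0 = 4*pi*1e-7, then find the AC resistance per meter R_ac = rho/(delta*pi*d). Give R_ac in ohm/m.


delta = sqrt(1.68e-8 / (pi * 3.6641e+09 * 4*pi*1e-7)) = 1.077683e-06 m
R_ac = 1.68e-8 / (1.077683e-06 * pi * 1.4738e-03) = 3.367 ohm/m

3.367 ohm/m


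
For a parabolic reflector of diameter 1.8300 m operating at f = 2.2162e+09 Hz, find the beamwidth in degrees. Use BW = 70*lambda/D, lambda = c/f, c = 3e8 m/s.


lambda = c / f = 3.0000e+08 / 2.2162e+09 = 0.1353668 m
BW = 70 * 0.1353668 / 1.8300 = 5.178 deg

5.178 deg


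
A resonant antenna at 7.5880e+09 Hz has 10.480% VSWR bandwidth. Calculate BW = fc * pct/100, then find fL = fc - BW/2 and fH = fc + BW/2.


BW = 7.5880e+09 * 10.480/100 = 7.952224e+08 Hz
fL = 7.5880e+09 - 7.952224e+08/2 = 7.190e+09 Hz
fH = 7.5880e+09 + 7.952224e+08/2 = 7.986e+09 Hz

BW=7.952e+08 Hz, fL=7.190e+09 Hz, fH=7.986e+09 Hz


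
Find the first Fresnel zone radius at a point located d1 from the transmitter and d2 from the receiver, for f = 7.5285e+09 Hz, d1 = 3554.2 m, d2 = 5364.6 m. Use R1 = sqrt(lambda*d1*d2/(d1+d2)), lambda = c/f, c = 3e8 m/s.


lambda = c / f = 3.0000e+08 / 7.5285e+09 = 0.03984858 m
R1 = sqrt(0.03984858 * 3554.2 * 5364.6 / (3554.2 + 5364.6)) = 9.230 m

9.230 m


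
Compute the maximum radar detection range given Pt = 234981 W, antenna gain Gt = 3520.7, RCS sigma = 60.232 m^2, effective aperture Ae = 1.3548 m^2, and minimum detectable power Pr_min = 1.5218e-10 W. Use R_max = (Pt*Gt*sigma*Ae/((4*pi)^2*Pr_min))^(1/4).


R^4 = 234981*3520.7*60.232*1.3548 / ((4*pi)^2 * 1.5218e-10) = 2.809228e+18
R_max = 2.809228e+18^0.25 = 40940 m

40940 m


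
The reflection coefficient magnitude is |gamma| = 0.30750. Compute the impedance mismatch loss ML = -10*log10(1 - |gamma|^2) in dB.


ML = -10 * log10(1 - 0.30750^2) = -10 * log10(0.90544375) = 0.4314 dB

0.4314 dB


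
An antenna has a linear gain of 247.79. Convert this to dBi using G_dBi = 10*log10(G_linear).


G_dBi = 10 * log10(247.79) = 23.94 dBi

23.94 dBi


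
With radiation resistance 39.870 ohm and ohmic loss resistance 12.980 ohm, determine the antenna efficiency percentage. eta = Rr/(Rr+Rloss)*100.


eta = 39.870 / (39.870 + 12.980) * 100 = 75.44%

75.44%


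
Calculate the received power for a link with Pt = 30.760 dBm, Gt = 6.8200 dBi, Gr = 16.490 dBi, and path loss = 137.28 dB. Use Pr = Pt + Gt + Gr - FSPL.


Pr = 30.760 + 6.8200 + 16.490 - 137.28 = -83.21 dBm

-83.21 dBm


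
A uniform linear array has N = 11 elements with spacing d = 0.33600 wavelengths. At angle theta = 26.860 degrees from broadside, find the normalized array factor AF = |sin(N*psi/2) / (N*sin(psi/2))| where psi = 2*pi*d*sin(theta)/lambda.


psi = 2*pi*0.33600*sin(26.860 deg) = 0.9538430 rad
AF = |sin(11*0.9538430/2) / (11*sin(0.9538430/2))| = 0.1705

0.1705


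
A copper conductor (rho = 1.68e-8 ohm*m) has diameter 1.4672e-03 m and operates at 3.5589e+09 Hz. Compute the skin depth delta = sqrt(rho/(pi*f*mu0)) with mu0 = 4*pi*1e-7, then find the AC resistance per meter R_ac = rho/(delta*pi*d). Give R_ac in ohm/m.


delta = sqrt(1.68e-8 / (pi * 3.5589e+09 * 4*pi*1e-7)) = 1.093495e-06 m
R_ac = 1.68e-8 / (1.093495e-06 * pi * 1.4672e-03) = 3.333 ohm/m

3.333 ohm/m


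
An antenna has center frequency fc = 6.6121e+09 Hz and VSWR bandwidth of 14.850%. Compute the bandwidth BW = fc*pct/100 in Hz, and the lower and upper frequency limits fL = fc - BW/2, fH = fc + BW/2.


BW = 6.6121e+09 * 14.850/100 = 9.818968e+08 Hz
fL = 6.6121e+09 - 9.818968e+08/2 = 6.121e+09 Hz
fH = 6.6121e+09 + 9.818968e+08/2 = 7.103e+09 Hz

BW=9.819e+08 Hz, fL=6.121e+09 Hz, fH=7.103e+09 Hz


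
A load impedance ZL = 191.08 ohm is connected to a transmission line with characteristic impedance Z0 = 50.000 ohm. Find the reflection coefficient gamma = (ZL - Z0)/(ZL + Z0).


gamma = (191.08 - 50.000) / (191.08 + 50.000) = 0.5852

0.5852


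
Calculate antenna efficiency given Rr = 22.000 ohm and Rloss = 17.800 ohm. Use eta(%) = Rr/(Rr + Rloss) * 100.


eta = 22.000 / (22.000 + 17.800) * 100 = 55.28%

55.28%


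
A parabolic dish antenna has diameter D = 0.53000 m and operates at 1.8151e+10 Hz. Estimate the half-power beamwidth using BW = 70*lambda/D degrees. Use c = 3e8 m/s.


lambda = c / f = 3.0000e+08 / 1.8151e+10 = 0.01652801 m
BW = 70 * 0.01652801 / 0.53000 = 2.183 deg

2.183 deg


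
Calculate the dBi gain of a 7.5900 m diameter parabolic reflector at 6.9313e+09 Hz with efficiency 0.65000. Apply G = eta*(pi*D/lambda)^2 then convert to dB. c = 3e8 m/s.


lambda = c / f = 3.0000e+08 / 6.9313e+09 = 0.04328192 m
G_linear = 0.65000 * (pi * 7.5900 / 0.04328192)^2 = 197280.3
G_dBi = 10 * log10(197280.3) = 52.95 dBi

52.95 dBi


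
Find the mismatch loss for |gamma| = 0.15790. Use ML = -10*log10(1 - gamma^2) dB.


ML = -10 * log10(1 - 0.15790^2) = -10 * log10(0.97506759) = 0.1097 dB

0.1097 dB


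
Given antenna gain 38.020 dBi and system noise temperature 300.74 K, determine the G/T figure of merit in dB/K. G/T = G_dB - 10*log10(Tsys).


G/T = 38.020 - 10*log10(300.74) = 38.020 - 24.78191 = 13.24 dB/K

13.24 dB/K


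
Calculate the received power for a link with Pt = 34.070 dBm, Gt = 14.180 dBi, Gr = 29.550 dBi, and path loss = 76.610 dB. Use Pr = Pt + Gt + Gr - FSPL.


Pr = 34.070 + 14.180 + 29.550 - 76.610 = 1.19 dBm

1.19 dBm


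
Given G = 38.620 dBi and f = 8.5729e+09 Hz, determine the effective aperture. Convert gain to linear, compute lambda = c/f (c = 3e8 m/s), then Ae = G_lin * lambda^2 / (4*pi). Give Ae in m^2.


lambda = c / f = 3.0000e+08 / 8.5729e+09 = 0.03499399 m
G_linear = 10^(38.620/10) = 7277.798
Ae = G_linear * lambda^2 / (4*pi) = 7277.798 * 0.03499399^2 / (4*pi) = 0.7092 m^2

0.7092 m^2


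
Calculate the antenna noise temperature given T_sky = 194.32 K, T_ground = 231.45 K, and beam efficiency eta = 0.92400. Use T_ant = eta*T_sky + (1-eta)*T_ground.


T_ant = 0.92400 * 194.32 + (1 - 0.92400) * 231.45 = 197.1 K

197.1 K


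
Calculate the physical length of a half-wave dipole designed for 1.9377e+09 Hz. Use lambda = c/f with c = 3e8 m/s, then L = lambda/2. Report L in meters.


lambda = c / f = 3.0000e+08 / 1.9377e+09 = 0.1548227 m
L = lambda / 2 = 0.1548227 / 2 = 0.07741 m

0.07741 m


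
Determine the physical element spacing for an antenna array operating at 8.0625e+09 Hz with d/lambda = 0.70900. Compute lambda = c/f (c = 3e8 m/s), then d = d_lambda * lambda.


lambda = c / f = 3.0000e+08 / 8.0625e+09 = 0.03720930 m
d = 0.70900 * 0.03720930 = 0.02638 m

0.02638 m


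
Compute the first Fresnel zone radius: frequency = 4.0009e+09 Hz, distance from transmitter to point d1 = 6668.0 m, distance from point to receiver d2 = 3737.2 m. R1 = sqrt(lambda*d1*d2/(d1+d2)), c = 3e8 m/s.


lambda = c / f = 3.0000e+08 / 4.0009e+09 = 0.07498313 m
R1 = sqrt(0.07498313 * 6668.0 * 3737.2 / (6668.0 + 3737.2)) = 13.40 m

13.40 m


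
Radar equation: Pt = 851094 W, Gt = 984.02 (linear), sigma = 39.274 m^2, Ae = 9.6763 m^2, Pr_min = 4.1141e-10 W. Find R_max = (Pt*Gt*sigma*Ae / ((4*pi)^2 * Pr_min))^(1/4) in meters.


R^4 = 851094*984.02*39.274*9.6763 / ((4*pi)^2 * 4.1141e-10) = 4.898931e+18
R_max = 4.898931e+18^0.25 = 47046 m

47046 m


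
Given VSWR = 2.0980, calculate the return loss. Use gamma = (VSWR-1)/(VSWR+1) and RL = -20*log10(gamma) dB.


gamma = (2.0980 - 1) / (2.0980 + 1) = 0.3544222
RL = -20 * log10(0.3544222) = 9.010 dB

9.010 dB


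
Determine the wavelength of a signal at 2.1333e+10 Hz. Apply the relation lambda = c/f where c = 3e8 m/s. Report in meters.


lambda = c / f = 3.0000e+08 / 2.1333e+10 = 0.01406 m

0.01406 m


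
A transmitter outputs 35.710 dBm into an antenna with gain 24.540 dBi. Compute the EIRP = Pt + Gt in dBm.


EIRP = Pt + Gt = 35.710 + 24.540 = 60.25 dBm

60.25 dBm


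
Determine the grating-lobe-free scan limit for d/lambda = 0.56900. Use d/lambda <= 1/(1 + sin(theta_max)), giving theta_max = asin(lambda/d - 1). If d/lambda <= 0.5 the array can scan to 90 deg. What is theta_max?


lambda/d - 1 = 1/0.56900 - 1 = 0.7574692
theta_max = asin(0.7574692) = 49.24 deg

49.24 deg


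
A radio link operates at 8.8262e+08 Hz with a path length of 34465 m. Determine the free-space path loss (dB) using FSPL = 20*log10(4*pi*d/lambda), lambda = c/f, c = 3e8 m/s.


lambda = c / f = 3.0000e+08 / 8.8262e+08 = 0.3398971 m
FSPL = 20 * log10(4*pi*34465/0.3398971) = 122.1 dB

122.1 dB


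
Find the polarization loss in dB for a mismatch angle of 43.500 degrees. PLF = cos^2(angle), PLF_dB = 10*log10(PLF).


PLF_linear = cos^2(43.500 deg) = 0.5261680
PLF_dB = 10 * log10(0.5261680) = -2.789 dB

-2.789 dB


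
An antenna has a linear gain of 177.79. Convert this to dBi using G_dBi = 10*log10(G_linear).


G_dBi = 10 * log10(177.79) = 22.50 dBi

22.50 dBi


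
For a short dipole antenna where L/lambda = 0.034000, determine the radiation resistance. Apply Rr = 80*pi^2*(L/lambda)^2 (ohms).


Rr = 80 * pi^2 * (0.034000)^2 = 80 * 9.869604 * 1.156000e-03 = 0.9127 ohm

0.9127 ohm


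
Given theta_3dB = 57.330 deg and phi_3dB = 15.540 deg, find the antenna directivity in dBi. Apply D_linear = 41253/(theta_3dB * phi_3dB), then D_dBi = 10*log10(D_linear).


D_linear = 41253 / (57.330 * 15.540) = 46.30443
D_dBi = 10 * log10(46.30443) = 16.66 dBi

16.66 dBi


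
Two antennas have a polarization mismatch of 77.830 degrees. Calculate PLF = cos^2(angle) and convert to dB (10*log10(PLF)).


PLF_linear = cos^2(77.830 deg) = 0.04444212
PLF_dB = 10 * log10(0.04444212) = -13.52 dB

-13.52 dB


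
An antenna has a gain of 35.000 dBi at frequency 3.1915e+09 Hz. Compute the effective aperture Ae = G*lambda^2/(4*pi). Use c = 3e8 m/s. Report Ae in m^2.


lambda = c / f = 3.0000e+08 / 3.1915e+09 = 0.09399969 m
G_linear = 10^(35.000/10) = 3162.278
Ae = G_linear * lambda^2 / (4*pi) = 3162.278 * 0.09399969^2 / (4*pi) = 2.224 m^2

2.224 m^2


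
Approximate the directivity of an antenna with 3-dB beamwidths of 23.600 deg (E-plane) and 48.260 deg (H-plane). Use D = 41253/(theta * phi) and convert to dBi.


D_linear = 41253 / (23.600 * 48.260) = 36.22065
D_dBi = 10 * log10(36.22065) = 15.59 dBi

15.59 dBi


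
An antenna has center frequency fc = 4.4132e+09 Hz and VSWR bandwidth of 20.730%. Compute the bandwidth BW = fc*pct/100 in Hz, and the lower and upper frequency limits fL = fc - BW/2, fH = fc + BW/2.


BW = 4.4132e+09 * 20.730/100 = 9.148564e+08 Hz
fL = 4.4132e+09 - 9.148564e+08/2 = 3.956e+09 Hz
fH = 4.4132e+09 + 9.148564e+08/2 = 4.871e+09 Hz

BW=9.149e+08 Hz, fL=3.956e+09 Hz, fH=4.871e+09 Hz


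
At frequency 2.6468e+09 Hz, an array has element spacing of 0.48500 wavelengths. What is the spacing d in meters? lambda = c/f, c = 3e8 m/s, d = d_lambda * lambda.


lambda = c / f = 3.0000e+08 / 2.6468e+09 = 0.1133444 m
d = 0.48500 * 0.1133444 = 0.05497 m

0.05497 m


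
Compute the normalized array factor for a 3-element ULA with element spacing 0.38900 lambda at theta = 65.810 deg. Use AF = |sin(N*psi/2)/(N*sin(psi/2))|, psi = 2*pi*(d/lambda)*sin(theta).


psi = 2*pi*0.38900*sin(65.810 deg) = 2.229542 rad
AF = |sin(3*2.229542/2) / (3*sin(2.229542/2))| = 0.07475

0.07475
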